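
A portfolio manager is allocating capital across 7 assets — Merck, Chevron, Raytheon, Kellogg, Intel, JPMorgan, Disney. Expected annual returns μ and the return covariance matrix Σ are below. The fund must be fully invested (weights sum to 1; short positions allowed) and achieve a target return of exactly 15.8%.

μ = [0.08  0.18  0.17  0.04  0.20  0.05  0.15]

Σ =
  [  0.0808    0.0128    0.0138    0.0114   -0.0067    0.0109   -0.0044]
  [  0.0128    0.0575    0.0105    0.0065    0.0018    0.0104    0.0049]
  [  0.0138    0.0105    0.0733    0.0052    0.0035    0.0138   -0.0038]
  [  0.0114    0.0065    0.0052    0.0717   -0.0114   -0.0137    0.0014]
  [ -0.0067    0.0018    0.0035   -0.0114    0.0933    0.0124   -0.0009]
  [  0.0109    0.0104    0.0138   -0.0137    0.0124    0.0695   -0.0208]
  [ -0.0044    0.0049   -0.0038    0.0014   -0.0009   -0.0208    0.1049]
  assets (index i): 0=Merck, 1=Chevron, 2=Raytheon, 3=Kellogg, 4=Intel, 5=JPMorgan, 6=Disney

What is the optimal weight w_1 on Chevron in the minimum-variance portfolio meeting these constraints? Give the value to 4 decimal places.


g=Σ⁻¹μ = [0.4765  2.4452  1.8093  0.4498  2.1241  0.0555  1.4245]
h=Σ⁻¹𝟙 = [7.0319  8.4671  7.1733  15.9928  10.7920  15.6123  12.6670]
a=μᵀg=1.445099  b=𝟙ᵀg=8.784867  c=𝟙ᵀh=77.736423  D=ac−b²=35.162899
λ₁=(c·0.158−b)/D = (77.736423·0.158−8.784867)/35.162899 = 0.099465
λ₂=(a−b·0.158)/D = (1.445099−8.784867·0.158)/35.162899 = 0.001624
w* = 0.099465·g + 0.001624·h:
  w_0 = 0.099465·0.4765 + 0.001624·7.0319 = 0.0588  (Merck)
  w_1 = 0.099465·2.4452 + 0.001624·8.4671 = 0.2570  (Chevron)
  w_2 = 0.099465·1.8093 + 0.001624·7.1733 = 0.1916  (Raytheon)
  w_3 = 0.099465·0.4498 + 0.001624·15.9928 = 0.0707  (Kellogg)
  w_4 = 0.099465·2.1241 + 0.001624·10.7920 = 0.2288  (Intel)
  w_5 = 0.099465·0.0555 + 0.001624·15.6123 = 0.0309  (JPMorgan)
  w_6 = 0.099465·1.4245 + 0.001624·12.6670 = 0.1623  (Disney)
Σw_i=1.0000  μᵀw=0.1580
σ²=wᵀΣw=λ₁·μ_p+λ₂ = 0.099465·0.158 + 0.001624 = 0.017339 ≈ 0.0173

0.2570


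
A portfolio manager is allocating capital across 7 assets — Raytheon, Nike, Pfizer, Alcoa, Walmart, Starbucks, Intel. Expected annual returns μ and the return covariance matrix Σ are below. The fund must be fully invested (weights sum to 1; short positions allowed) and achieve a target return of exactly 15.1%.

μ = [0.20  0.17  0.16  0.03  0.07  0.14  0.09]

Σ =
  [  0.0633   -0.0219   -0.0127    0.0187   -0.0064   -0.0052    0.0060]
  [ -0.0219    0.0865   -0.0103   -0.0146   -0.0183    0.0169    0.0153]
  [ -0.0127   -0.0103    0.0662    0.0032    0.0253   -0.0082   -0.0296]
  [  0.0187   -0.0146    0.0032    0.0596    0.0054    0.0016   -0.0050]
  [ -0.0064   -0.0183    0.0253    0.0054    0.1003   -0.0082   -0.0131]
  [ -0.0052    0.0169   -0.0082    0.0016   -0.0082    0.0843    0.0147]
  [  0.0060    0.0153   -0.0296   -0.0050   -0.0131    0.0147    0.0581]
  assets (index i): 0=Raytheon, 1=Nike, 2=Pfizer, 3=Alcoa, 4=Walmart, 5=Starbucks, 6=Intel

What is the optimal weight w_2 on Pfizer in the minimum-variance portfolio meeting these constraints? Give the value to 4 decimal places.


0.2583

u=Σ⁻¹μ = [5.4447  3.3017  4.9265  -0.5786  0.8712  1.4917  2.3964]
v=Σ⁻¹𝟙 = [24.0514  19.4507  31.0674  13.3797  10.7019  8.5775  26.8278]
a=μᵀu=2.906603  b=𝟙ᵀu=17.853547  c=𝟙ᵀv=134.056286  D=ac−b²=70.899285
λ₁=(c·0.151−b)/D = (134.056286·0.151−17.853547)/70.899285 = 0.033695
λ₂=(a−b·0.151)/D = (2.906603−17.853547·0.151)/70.899285 = 0.002972
w* = 0.033695·u + 0.002972·v:
  w_0 = 0.033695·5.4447 + 0.002972·24.0514 = 0.2549  (Raytheon)
  w_1 = 0.033695·3.3017 + 0.002972·19.4507 = 0.1691  (Nike)
  w_2 = 0.033695·4.9265 + 0.002972·31.0674 = 0.2583  (Pfizer)
  w_3 = 0.033695·-0.5786 + 0.002972·13.3797 = 0.0203  (Alcoa)
  w_4 = 0.033695·0.8712 + 0.002972·10.7019 = 0.0612  (Walmart)
  w_5 = 0.033695·1.4917 + 0.002972·8.5775 = 0.0758  (Starbucks)
  w_6 = 0.033695·2.3964 + 0.002972·26.8278 = 0.1605  (Intel)
Σw_i=1.0000  μᵀw=0.1510
σ²=wᵀΣw=λ₁·μ_p+λ₂ = 0.033695·0.151 + 0.002972 = 0.008060 ≈ 0.0081


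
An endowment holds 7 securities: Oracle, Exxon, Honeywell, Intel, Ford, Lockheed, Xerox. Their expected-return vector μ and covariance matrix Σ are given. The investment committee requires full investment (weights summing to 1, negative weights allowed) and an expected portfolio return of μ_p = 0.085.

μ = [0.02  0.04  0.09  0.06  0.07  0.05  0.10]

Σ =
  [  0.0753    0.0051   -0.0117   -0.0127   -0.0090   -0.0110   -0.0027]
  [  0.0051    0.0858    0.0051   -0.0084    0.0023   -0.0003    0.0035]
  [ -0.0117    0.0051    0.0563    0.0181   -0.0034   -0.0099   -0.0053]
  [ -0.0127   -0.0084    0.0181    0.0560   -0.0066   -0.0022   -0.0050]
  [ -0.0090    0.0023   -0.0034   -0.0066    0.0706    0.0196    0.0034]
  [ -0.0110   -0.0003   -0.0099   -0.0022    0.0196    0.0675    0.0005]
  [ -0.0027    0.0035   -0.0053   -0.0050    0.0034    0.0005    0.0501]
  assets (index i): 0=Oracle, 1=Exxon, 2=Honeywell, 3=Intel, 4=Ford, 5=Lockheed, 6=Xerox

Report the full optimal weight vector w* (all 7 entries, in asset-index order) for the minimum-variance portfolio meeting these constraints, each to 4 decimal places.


g=Σ⁻¹μ = [1.0526  0.2853  1.8732  1.0975  0.9407  0.9341  2.2673]
h=Σ⁻¹𝟙 = [24.9456  9.8508  21.1248  22.6677  13.8517  18.5611  23.9880]
a=μᵀg=0.606186  b=𝟙ᵀg=8.450714  c=𝟙ᵀh=134.989777  D=ac−b²=10.414298
λ₁=(c·0.085−b)/D = (134.989777·0.085−8.450714)/10.414298 = 0.290314
λ₂=(a−b·0.085)/D = (0.606186−8.450714·0.085)/10.414298 = -0.010766
w* = 0.290314·g + -0.010766·h:
  w_0 = 0.290314·1.0526 + -0.010766·24.9456 = 0.0370  (Oracle)
  w_1 = 0.290314·0.2853 + -0.010766·9.8508 = -0.0232  (Exxon)
  w_2 = 0.290314·1.8732 + -0.010766·21.1248 = 0.3164  (Honeywell)
  w_3 = 0.290314·1.0975 + -0.010766·22.6677 = 0.0746  (Intel)
  w_4 = 0.290314·0.9407 + -0.010766·13.8517 = 0.1240  (Ford)
  w_5 = 0.290314·0.9341 + -0.010766·18.5611 = 0.0713  (Lockheed)
  w_6 = 0.290314·2.2673 + -0.010766·23.9880 = 0.4000  (Xerox)
Σw_i=1.0000  μᵀw=0.0850
σ²=wᵀΣw=λ₁·μ_p+λ₂ = 0.290314·0.085 + -0.010766 = 0.013910 ≈ 0.0139

0.0370  -0.0232  0.3164  0.0746  0.1240  0.0713  0.4000


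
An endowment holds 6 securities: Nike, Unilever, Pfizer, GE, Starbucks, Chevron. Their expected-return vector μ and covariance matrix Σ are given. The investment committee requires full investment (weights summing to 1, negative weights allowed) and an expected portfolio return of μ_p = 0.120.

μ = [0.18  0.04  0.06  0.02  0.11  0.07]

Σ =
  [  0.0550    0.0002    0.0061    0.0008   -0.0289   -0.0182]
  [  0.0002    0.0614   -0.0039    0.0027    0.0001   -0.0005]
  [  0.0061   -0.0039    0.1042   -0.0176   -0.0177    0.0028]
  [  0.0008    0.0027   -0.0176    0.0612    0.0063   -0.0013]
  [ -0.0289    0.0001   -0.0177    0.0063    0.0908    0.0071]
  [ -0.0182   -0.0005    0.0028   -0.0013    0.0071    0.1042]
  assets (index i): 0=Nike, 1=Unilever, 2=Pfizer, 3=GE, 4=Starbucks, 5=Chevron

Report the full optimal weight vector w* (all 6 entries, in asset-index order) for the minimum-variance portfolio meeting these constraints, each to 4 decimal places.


g=Σ⁻¹μ = [5.1443  0.6827  0.7849  0.1873  2.8818  1.3585]
h=Σ⁻¹𝟙 = [32.2306  16.4184  14.6109  17.4392  21.8249  13.6431]
a=μᵀg=1.416203  b=𝟙ᵀg=11.039437  c=𝟙ᵀh=116.167049  D=ac−b²=42.647006
λ₁=(c·0.120−b)/D = (116.167049·0.120−11.039437)/42.647006 = 0.068014
λ₂=(a−b·0.120)/D = (1.416203−11.039437·0.120)/42.647006 = 0.002145
w* = 0.068014·g + 0.002145·h:
  w_0 = 0.068014·5.1443 + 0.002145·32.2306 = 0.4190  (Nike)
  w_1 = 0.068014·0.6827 + 0.002145·16.4184 = 0.0816  (Unilever)
  w_2 = 0.068014·0.7849 + 0.002145·14.6109 = 0.0847  (Pfizer)
  w_3 = 0.068014·0.1873 + 0.002145·17.4392 = 0.0501  (GE)
  w_4 = 0.068014·2.8818 + 0.002145·21.8249 = 0.2428  (Starbucks)
  w_5 = 0.068014·1.3585 + 0.002145·13.6431 = 0.1217  (Chevron)
Σw_i=1.0000  μᵀw=0.1200
σ²=wᵀΣw=λ₁·μ_p+λ₂ = 0.068014·0.120 + 0.002145 = 0.010307 ≈ 0.0103

0.4190  0.0816  0.0847  0.0501  0.2428  0.1217


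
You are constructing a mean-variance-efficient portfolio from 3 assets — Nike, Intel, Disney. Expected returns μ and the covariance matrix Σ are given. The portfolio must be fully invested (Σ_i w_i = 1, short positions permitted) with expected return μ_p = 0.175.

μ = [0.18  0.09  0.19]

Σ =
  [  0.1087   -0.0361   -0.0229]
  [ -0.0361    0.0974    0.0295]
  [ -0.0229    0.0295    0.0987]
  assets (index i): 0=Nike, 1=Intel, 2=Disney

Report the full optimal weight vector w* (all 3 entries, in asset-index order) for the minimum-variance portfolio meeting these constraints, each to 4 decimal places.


g=Σ⁻¹μ = [2.5079  1.2032  2.1473]
h=Σ⁻¹𝟙 = [15.6156  13.0720  9.8477]
a=μᵀg=0.967690  b=𝟙ᵀg=5.858356  c=𝟙ᵀh=38.535328  D=ac−b²=2.969936
λ₁=(c·0.175−b)/D = (38.535328·0.175−5.858356)/2.969936 = 0.298096
λ₂=(a−b·0.175)/D = (0.967690−5.858356·0.175)/2.969936 = -0.019368
w* = 0.298096·g + -0.019368·h:
  w_0 = 0.298096·2.5079 + -0.019368·15.6156 = 0.4451  (Nike)
  w_1 = 0.298096·1.2032 + -0.019368·13.0720 = 0.1055  (Intel)
  w_2 = 0.298096·2.1473 + -0.019368·9.8477 = 0.4494  (Disney)
Σw_i=1.0000  μᵀw=0.1750
σ²=wᵀΣw=λ₁·μ_p+λ₂ = 0.298096·0.175 + -0.019368 = 0.032799 ≈ 0.0328

0.4451  0.1055  0.4494


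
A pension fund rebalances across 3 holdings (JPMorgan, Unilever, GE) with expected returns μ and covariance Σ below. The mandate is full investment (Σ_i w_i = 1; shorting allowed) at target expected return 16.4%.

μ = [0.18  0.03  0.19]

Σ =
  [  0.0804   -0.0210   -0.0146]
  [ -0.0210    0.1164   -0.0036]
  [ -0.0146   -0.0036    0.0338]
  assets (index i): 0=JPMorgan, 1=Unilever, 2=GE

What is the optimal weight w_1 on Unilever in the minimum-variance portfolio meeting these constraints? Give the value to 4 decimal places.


0.1435

p=Σ⁻¹μ = [3.8996  1.1911  7.4326]
q=Σ⁻¹𝟙 = [23.6280  14.1311  41.2971]
a=μᵀp=2.149867  b=𝟙ᵀp=12.523408  c=𝟙ᵀq=79.056104  D=ac−b²=13.124387
λ₁=(c·0.164−b)/D = (79.056104·0.164−12.523408)/13.124387 = 0.033662
λ₂=(a−b·0.164)/D = (2.149867−12.523408·0.164)/13.124387 = 0.007317
w* = 0.033662·p + 0.007317·q:
  w_0 = 0.033662·3.8996 + 0.007317·23.6280 = 0.3042  (JPMorgan)
  w_1 = 0.033662·1.1911 + 0.007317·14.1311 = 0.1435  (Unilever)
  w_2 = 0.033662·7.4326 + 0.007317·41.2971 = 0.5524  (GE)
Σw_i=1.0000  μᵀw=0.1640
σ²=wᵀΣw=λ₁·μ_p+λ₂ = 0.033662·0.164 + 0.007317 = 0.012837 ≈ 0.0128


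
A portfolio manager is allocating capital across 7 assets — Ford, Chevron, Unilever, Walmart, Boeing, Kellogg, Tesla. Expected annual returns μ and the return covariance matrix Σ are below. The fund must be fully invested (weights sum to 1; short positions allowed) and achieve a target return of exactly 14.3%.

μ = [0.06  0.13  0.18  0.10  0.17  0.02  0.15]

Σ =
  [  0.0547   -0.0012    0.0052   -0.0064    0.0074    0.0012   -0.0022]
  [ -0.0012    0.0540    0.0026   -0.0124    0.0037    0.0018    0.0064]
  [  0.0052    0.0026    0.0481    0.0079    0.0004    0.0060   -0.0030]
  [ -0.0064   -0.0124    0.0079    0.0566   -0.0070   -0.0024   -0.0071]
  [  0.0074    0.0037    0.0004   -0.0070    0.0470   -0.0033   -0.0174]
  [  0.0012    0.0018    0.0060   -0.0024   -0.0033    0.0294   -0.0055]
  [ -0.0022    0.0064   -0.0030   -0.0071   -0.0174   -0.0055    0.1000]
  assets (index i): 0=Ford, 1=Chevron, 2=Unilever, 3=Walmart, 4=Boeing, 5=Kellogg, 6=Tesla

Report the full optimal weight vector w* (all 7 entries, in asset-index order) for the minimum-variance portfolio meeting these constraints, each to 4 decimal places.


0.0267  0.1329  0.1947  0.1633  0.2884  0.0414  0.1526

u=Σ⁻¹μ = [0.6238  2.2642  3.0595  2.8649  4.7675  1.1390  2.5562]
v=Σ⁻¹𝟙 = [17.1149  19.7613  8.7841  30.7005  31.4453  39.9445  19.2235]
a=μᵀu=2.385674  b=𝟙ᵀu=17.275161  c=𝟙ᵀv=166.974024  D=ac−b²=99.914389
λ₁=(c·0.143−b)/D = (166.974024·0.143−17.275161)/99.914389 = 0.066078
λ₂=(a−b·0.143)/D = (2.385674−17.275161·0.143)/99.914389 = -0.000847
w* = 0.066078·u + -0.000847·v:
  w_0 = 0.066078·0.6238 + -0.000847·17.1149 = 0.0267  (Ford)
  w_1 = 0.066078·2.2642 + -0.000847·19.7613 = 0.1329  (Chevron)
  w_2 = 0.066078·3.0595 + -0.000847·8.7841 = 0.1947  (Unilever)
  w_3 = 0.066078·2.8649 + -0.000847·30.7005 = 0.1633  (Walmart)
  w_4 = 0.066078·4.7675 + -0.000847·31.4453 = 0.2884  (Boeing)
  w_5 = 0.066078·1.1390 + -0.000847·39.9445 = 0.0414  (Kellogg)
  w_6 = 0.066078·2.5562 + -0.000847·19.2235 = 0.1526  (Tesla)
Σw_i=1.0000  μᵀw=0.1430
σ²=wᵀΣw=λ₁·μ_p+λ₂ = 0.066078·0.143 + -0.000847 = 0.008602 ≈ 0.0086


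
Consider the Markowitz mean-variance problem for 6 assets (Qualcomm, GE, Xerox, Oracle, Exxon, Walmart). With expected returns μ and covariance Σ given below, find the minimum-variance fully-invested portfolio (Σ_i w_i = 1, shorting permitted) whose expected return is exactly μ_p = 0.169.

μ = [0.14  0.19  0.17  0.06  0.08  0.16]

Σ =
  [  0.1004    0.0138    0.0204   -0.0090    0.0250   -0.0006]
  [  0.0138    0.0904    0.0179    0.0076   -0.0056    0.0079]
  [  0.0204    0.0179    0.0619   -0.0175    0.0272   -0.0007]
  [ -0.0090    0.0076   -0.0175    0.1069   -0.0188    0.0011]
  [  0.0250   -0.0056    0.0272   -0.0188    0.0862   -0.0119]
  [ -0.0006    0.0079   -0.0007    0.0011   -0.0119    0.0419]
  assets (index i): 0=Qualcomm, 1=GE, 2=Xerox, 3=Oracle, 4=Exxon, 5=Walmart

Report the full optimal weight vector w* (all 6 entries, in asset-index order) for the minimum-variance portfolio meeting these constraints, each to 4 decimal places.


0.0775  0.1909  0.3047  0.0032  -0.0262  0.4498

g=Σ⁻¹μ = [0.6904  1.2150  2.0992  0.9942  0.8944  3.8624]
h=Σ⁻¹𝟙 = [4.9200  5.5340  11.0032  13.3007  13.6346  26.6004]
a=μᵀg=1.433565  b=𝟙ᵀg=9.755670  c=𝟙ᵀh=74.992867  D=ac−b²=12.334082
λ₁=(c·0.169−b)/D = (74.992867·0.169−9.755670)/12.334082 = 0.236590
λ₂=(a−b·0.169)/D = (1.433565−9.755670·0.169)/12.334082 = -0.017443
w* = 0.236590·g + -0.017443·h:
  w_0 = 0.236590·0.6904 + -0.017443·4.9200 = 0.0775  (Qualcomm)
  w_1 = 0.236590·1.2150 + -0.017443·5.5340 = 0.1909  (GE)
  w_2 = 0.236590·2.0992 + -0.017443·11.0032 = 0.3047  (Xerox)
  w_3 = 0.236590·0.9942 + -0.017443·13.3007 = 0.0032  (Oracle)
  w_4 = 0.236590·0.8944 + -0.017443·13.6346 = -0.0262  (Exxon)
  w_5 = 0.236590·3.8624 + -0.017443·26.6004 = 0.4498  (Walmart)
Σw_i=1.0000  μᵀw=0.1690
σ²=wᵀΣw=λ₁·μ_p+λ₂ = 0.236590·0.169 + -0.017443 = 0.022541 ≈ 0.0225


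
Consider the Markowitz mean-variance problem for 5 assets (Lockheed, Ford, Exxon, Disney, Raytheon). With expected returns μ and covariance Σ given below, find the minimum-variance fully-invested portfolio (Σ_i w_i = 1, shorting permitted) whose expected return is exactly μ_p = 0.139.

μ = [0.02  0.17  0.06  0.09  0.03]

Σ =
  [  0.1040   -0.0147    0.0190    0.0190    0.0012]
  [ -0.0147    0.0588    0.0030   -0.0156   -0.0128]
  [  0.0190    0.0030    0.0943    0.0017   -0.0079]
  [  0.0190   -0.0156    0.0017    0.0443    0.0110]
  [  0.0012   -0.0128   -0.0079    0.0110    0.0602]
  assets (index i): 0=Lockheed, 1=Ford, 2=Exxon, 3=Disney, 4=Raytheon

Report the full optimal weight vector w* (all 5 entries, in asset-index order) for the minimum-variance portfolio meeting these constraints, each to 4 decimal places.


u=Σ⁻¹μ = [0.0640  3.8954  0.5110  3.1536  0.8161]
v=Σ⁻¹𝟙 = [7.3103  29.0792  9.3904  24.4996  19.4042]
a=μᵀu=1.002473  b=𝟙ᵀu=8.440175  c=𝟙ᵀv=89.683555  D=ac−b²=18.668824
λ₁=(c·0.139−b)/D = (89.683555·0.139−8.440175)/18.668824 = 0.215645
λ₂=(a−b·0.139)/D = (1.002473−8.440175·0.139)/18.668824 = -0.009144
w* = 0.215645·u + -0.009144·v:
  w_0 = 0.215645·0.0640 + -0.009144·7.3103 = -0.0530  (Lockheed)
  w_1 = 0.215645·3.8954 + -0.009144·29.0792 = 0.5741  (Ford)
  w_2 = 0.215645·0.5110 + -0.009144·9.3904 = 0.0243  (Exxon)
  w_3 = 0.215645·3.1536 + -0.009144·24.4996 = 0.4560  (Disney)
  w_4 = 0.215645·0.8161 + -0.009144·19.4042 = -0.0014  (Raytheon)
Σw_i=1.0000  μᵀw=0.1390
σ²=wᵀΣw=λ₁·μ_p+λ₂ = 0.215645·0.139 + -0.009144 = 0.020830 ≈ 0.0208

-0.0530  0.5741  0.0243  0.4560  -0.0014


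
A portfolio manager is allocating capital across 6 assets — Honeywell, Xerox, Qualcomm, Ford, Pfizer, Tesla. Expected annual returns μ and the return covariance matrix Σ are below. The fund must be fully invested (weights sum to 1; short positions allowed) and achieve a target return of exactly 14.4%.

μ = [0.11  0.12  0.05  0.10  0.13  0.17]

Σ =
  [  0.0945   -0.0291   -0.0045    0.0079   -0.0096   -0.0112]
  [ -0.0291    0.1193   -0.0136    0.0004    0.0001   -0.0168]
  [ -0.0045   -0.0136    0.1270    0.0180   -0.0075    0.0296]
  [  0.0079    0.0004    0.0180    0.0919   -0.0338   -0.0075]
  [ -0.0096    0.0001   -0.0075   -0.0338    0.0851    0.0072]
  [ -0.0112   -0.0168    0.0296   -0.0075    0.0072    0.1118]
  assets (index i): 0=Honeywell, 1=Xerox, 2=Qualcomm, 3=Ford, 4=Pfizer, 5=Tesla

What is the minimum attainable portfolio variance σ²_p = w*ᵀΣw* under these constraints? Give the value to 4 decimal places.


g=Σ⁻¹μ = [2.0233  1.7732  0.0683  1.9191  2.3572  1.9486]
h=Σ⁻¹𝟙 = [17.4160  14.8415  6.3704  16.2478  19.7780  11.0491]
a=μᵀg=1.268347  b=𝟙ᵀg=10.089542  c=𝟙ᵀh=85.702905  D=ac−b²=6.902198
λ₁=(c·0.144−b)/D = (85.702905·0.144−10.089542)/6.902198 = 0.326226
λ₂=(a−b·0.144)/D = (1.268347−10.089542·0.144)/6.902198 = -0.026737
w* = 0.326226·g + -0.026737·h:
  w_0 = 0.326226·2.0233 + -0.026737·17.4160 = 0.1944  (Honeywell)
  w_1 = 0.326226·1.7732 + -0.026737·14.8415 = 0.1816  (Xerox)
  w_2 = 0.326226·0.0683 + -0.026737·6.3704 = -0.1480  (Qualcomm)
  w_3 = 0.326226·1.9191 + -0.026737·16.2478 = 0.1916  (Ford)
  w_4 = 0.326226·2.3572 + -0.026737·19.7780 = 0.2402  (Pfizer)
  w_5 = 0.326226·1.9486 + -0.026737·11.0491 = 0.3402  (Tesla)
Σw_i=1.0000  μᵀw=0.1440
σ²=wᵀΣw=λ₁·μ_p+λ₂ = 0.326226·0.144 + -0.026737 = 0.020239 ≈ 0.0202

0.0202


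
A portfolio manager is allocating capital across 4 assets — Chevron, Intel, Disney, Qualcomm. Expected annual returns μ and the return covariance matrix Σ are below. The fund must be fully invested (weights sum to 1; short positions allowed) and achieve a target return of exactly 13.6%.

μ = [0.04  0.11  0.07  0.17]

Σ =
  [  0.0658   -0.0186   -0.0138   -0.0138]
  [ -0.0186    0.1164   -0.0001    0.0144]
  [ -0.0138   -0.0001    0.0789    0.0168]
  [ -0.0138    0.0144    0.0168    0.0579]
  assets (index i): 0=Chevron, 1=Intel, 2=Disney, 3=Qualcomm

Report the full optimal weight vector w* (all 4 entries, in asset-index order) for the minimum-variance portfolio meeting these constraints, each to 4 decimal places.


u=Σ⁻¹μ = [1.5739  0.8322  0.5357  2.9488]
v=Σ⁻¹𝟙 = [24.4515  10.4560  13.4292  16.6020]
a=μᵀu=0.693295  b=𝟙ᵀu=5.890597  c=𝟙ᵀv=64.938668  D=ac−b²=10.322528
λ₁=(c·0.136−b)/D = (64.938668·0.136−5.890597)/10.322528 = 0.284917
λ₂=(a−b·0.136)/D = (0.693295−5.890597·0.136)/10.322528 = -0.010446
w* = 0.284917·u + -0.010446·v:
  w_0 = 0.284917·1.5739 + -0.010446·24.4515 = 0.1930  (Chevron)
  w_1 = 0.284917·0.8322 + -0.010446·10.4560 = 0.1279  (Intel)
  w_2 = 0.284917·0.5357 + -0.010446·13.4292 = 0.0123  (Disney)
  w_3 = 0.284917·2.9488 + -0.010446·16.6020 = 0.6668  (Qualcomm)
Σw_i=1.0000  μᵀw=0.1360
σ²=wᵀΣw=λ₁·μ_p+λ₂ = 0.284917·0.136 + -0.010446 = 0.028303 ≈ 0.0283

0.1930  0.1279  0.0123  0.6668


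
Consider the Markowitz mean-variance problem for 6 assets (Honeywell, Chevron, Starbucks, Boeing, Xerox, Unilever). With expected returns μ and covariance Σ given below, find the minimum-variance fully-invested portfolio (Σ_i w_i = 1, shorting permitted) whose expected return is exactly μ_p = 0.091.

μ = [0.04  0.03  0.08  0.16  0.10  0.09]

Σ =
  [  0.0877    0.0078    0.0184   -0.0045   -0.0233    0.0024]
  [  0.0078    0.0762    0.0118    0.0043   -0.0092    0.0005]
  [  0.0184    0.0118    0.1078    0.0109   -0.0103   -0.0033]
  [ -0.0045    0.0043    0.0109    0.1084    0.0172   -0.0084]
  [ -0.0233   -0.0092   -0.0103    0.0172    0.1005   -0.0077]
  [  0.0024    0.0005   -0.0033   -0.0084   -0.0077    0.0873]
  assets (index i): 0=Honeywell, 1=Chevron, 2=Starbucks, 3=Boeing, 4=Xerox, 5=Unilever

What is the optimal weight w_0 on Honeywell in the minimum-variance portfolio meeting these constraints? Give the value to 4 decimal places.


0.1495

p=Σ⁻¹μ = [0.6286  0.2823  0.6102  1.3537  1.0941  1.2619]
q=Σ⁻¹𝟙 = [12.7583  12.0060  6.8331  7.3239  14.4711  13.2746]
a=μᵀp=0.522006  b=𝟙ᵀp=5.230807  c=𝟙ᵀq=66.666997  D=ac−b²=7.439229
λ₁=(c·0.091−b)/D = (66.666997·0.091−5.230807)/7.439229 = 0.112362
λ₂=(a−b·0.091)/D = (0.522006−5.230807·0.091)/7.439229 = 0.006184
w* = 0.112362·p + 0.006184·q:
  w_0 = 0.112362·0.6286 + 0.006184·12.7583 = 0.1495  (Honeywell)
  w_1 = 0.112362·0.2823 + 0.006184·12.0060 = 0.1060  (Chevron)
  w_2 = 0.112362·0.6102 + 0.006184·6.8331 = 0.1108  (Starbucks)
  w_3 = 0.112362·1.3537 + 0.006184·7.3239 = 0.1974  (Boeing)
  w_4 = 0.112362·1.0941 + 0.006184·14.4711 = 0.2124  (Xerox)
  w_5 = 0.112362·1.2619 + 0.006184·13.2746 = 0.2239  (Unilever)
Σw_i=1.0000  μᵀw=0.0910
σ²=wᵀΣw=λ₁·μ_p+λ₂ = 0.112362·0.091 + 0.006184 = 0.016409 ≈ 0.0164


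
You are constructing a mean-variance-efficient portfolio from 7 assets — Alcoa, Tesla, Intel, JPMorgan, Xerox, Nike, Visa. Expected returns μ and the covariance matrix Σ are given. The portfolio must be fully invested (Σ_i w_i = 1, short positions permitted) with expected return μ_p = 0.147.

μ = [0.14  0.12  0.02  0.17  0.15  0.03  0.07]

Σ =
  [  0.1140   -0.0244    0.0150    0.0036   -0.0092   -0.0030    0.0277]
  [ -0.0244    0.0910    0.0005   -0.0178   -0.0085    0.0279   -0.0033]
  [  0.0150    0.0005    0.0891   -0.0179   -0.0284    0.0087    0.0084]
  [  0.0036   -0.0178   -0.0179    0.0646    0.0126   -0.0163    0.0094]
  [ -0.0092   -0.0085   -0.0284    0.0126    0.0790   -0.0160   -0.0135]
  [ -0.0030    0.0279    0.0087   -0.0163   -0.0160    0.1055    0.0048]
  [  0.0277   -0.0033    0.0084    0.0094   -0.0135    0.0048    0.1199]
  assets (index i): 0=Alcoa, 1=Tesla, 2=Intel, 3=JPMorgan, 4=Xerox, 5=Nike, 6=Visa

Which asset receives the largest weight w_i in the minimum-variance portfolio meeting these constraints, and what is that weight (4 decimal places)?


x=Σ⁻¹μ = [1.6508  2.4821  1.2885  3.1854  2.4305  0.4209  0.1876]
y=Σ⁻¹𝟙 = [9.8645  17.0585  19.5109  22.5129  22.0703  10.2154  5.4750]
a=μᵀx=1.486584  b=𝟙ᵀx=11.645720  c=𝟙ᵀy=106.707445  D=ac−b²=23.006728
λ₁=(c·0.147−b)/D = (106.707445·0.147−11.645720)/23.006728 = 0.175613
λ₂=(a−b·0.147)/D = (1.486584−11.645720·0.147)/23.006728 = -0.009794
w* = 0.175613·x + -0.009794·y:
  w_0 = 0.175613·1.6508 + -0.009794·9.8645 = 0.1933  (Alcoa)
  w_1 = 0.175613·2.4821 + -0.009794·17.0585 = 0.2688  (Tesla)
  w_2 = 0.175613·1.2885 + -0.009794·19.5109 = 0.0352  (Intel)
  w_3 = 0.175613·3.1854 + -0.009794·22.5129 = 0.3389  (JPMorgan)
  w_4 = 0.175613·2.4305 + -0.009794·22.0703 = 0.2107  (Xerox)
  w_5 = 0.175613·0.4209 + -0.009794·10.2154 = -0.0261  (Nike)
  w_6 = 0.175613·0.1876 + -0.009794·5.4750 = -0.0207  (Visa)
Σw_i=1.0000  μᵀw=0.1470
σ²=wᵀΣw=λ₁·μ_p+λ₂ = 0.175613·0.147 + -0.009794 = 0.016021 ≈ 0.0160

JPMorgan (0.3389)


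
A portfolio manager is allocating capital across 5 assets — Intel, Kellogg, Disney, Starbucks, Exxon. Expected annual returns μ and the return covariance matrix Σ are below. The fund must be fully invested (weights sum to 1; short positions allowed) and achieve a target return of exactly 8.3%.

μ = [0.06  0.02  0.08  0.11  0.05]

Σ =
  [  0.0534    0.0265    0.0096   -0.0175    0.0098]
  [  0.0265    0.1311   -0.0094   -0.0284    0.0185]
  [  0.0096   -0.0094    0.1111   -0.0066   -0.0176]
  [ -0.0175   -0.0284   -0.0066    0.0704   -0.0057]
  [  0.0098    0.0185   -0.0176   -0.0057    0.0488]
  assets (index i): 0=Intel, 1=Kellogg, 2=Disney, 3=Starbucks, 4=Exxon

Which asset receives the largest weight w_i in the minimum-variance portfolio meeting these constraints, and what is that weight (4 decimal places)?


g=Σ⁻¹μ = [1.3094  0.2503  0.9584  2.1814  1.2672]
h=Σ⁻¹𝟙 = [16.6599  7.3763  13.1024  24.3244  21.9164]
a=μᵀg=0.463563  b=𝟙ᵀg=5.966811  c=𝟙ᵀh=83.379368  D=ac−b²=3.048790
λ₁=(c·0.083−b)/D = (83.379368·0.083−5.966811)/3.048790 = 0.312805
λ₂=(a−b·0.083)/D = (0.463563−5.966811·0.083)/3.048790 = -0.010392
w* = 0.312805·g + -0.010392·h:
  w_0 = 0.312805·1.3094 + -0.010392·16.6599 = 0.2365  (Intel)
  w_1 = 0.312805·0.2503 + -0.010392·7.3763 = 0.0017  (Kellogg)
  w_2 = 0.312805·0.9584 + -0.010392·13.1024 = 0.1637  (Disney)
  w_3 = 0.312805·2.1814 + -0.010392·24.3244 = 0.4296  (Starbucks)
  w_4 = 0.312805·1.2672 + -0.010392·21.9164 = 0.1686  (Exxon)
Σw_i=1.0000  μᵀw=0.0830
σ²=wᵀΣw=λ₁·μ_p+λ₂ = 0.312805·0.083 + -0.010392 = 0.015571 ≈ 0.0156

Starbucks (0.4296)


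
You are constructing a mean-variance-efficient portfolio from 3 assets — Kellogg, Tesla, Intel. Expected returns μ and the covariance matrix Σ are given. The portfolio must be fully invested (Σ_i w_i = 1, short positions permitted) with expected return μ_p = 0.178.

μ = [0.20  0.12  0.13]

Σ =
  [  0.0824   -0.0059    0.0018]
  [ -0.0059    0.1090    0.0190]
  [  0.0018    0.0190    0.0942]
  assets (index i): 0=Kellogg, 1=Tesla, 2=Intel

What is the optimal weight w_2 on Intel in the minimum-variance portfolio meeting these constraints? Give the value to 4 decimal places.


p=Σ⁻¹μ = [2.4771  1.0392  1.1231]
q=Σ⁻¹𝟙 = [12.5430  8.3377  8.6943]
a=μᵀp=0.766122  b=𝟙ᵀp=4.639388  c=𝟙ᵀq=29.575044  D=ac−b²=1.134184
λ₁=(c·0.178−b)/D = (29.575044·0.178−4.639388)/1.134184 = 0.551030
λ₂=(a−b·0.178)/D = (0.766122−4.639388·0.178)/1.134184 = -0.052627
w* = 0.551030·p + -0.052627·q:
  w_0 = 0.551030·2.4771 + -0.052627·12.5430 = 0.7048  (Kellogg)
  w_1 = 0.551030·1.0392 + -0.052627·8.3377 = 0.1339  (Tesla)
  w_2 = 0.551030·1.1231 + -0.052627·8.6943 = 0.1613  (Intel)
Σw_i=1.0000  μᵀw=0.1780
σ²=wᵀΣw=λ₁·μ_p+λ₂ = 0.551030·0.178 + -0.052627 = 0.045456 ≈ 0.0455

0.1613


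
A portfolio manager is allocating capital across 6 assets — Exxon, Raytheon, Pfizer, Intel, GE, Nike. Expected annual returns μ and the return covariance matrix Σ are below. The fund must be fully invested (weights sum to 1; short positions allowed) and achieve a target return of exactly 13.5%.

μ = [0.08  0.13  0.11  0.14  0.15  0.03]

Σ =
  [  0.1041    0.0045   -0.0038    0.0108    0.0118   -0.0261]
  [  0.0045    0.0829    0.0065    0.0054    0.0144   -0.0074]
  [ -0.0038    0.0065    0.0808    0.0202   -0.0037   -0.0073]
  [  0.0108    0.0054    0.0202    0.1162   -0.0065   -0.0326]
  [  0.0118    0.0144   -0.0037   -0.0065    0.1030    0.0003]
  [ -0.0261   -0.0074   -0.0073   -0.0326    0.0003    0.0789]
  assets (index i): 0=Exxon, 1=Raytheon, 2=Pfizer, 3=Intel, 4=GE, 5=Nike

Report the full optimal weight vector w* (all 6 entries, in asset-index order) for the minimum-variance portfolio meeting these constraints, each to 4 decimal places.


x=Σ⁻¹μ = [0.8268  1.2453  1.1532  1.3433  1.3095  1.4273]
y=Σ⁻¹𝟙 = [13.5016  10.4260  11.7009  12.0442  7.8144  24.1477]
a=μᵀx=0.782193  b=𝟙ᵀx=7.305386  c=𝟙ᵀy=79.634837  D=ac−b²=8.921136
λ₁=(c·0.135−b)/D = (79.634837·0.135−7.305386)/8.921136 = 0.386197
λ₂=(a−b·0.135)/D = (0.782193−7.305386·0.135)/8.921136 = -0.022871
w* = 0.386197·x + -0.022871·y:
  w_0 = 0.386197·0.8268 + -0.022871·13.5016 = 0.0105  (Exxon)
  w_1 = 0.386197·1.2453 + -0.022871·10.4260 = 0.2425  (Raytheon)
  w_2 = 0.386197·1.1532 + -0.022871·11.7009 = 0.1777  (Pfizer)
  w_3 = 0.386197·1.3433 + -0.022871·12.0442 = 0.2433  (Intel)
  w_4 = 0.386197·1.3095 + -0.022871·7.8144 = 0.3270  (GE)
  w_5 = 0.386197·1.4273 + -0.022871·24.1477 = -0.0011  (Nike)
Σw_i=1.0000  μᵀw=0.1350
σ²=wᵀΣw=λ₁·μ_p+λ₂ = 0.386197·0.135 + -0.022871 = 0.029266 ≈ 0.0293

0.0105  0.2425  0.1777  0.2433  0.3270  -0.0011


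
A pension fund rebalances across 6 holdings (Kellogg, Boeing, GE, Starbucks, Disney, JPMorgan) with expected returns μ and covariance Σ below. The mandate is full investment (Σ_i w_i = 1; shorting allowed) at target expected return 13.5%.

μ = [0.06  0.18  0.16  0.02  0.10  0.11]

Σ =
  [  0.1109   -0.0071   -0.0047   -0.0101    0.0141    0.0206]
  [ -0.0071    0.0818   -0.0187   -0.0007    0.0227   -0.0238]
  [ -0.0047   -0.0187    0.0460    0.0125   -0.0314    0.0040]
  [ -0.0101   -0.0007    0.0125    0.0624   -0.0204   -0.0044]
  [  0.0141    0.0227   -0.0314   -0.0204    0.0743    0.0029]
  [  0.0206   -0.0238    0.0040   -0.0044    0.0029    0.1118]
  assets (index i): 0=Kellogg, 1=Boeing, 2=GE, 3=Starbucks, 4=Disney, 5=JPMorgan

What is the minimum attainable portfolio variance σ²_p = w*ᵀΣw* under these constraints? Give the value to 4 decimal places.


0.0085

x=Σ⁻¹μ = [0.4188  3.3069  6.8572  0.1729  3.1511  1.2904]
y=Σ⁻¹𝟙 = [8.1607  17.6459  44.2544  19.2023  30.1196  9.5884]
a=μᵀx=2.178036  b=𝟙ᵀx=15.197336  c=𝟙ᵀy=128.971246  D=ac−b²=49.944981
λ₁=(c·0.135−b)/D = (128.971246·0.135−15.197336)/49.944981 = 0.044324
λ₂=(a−b·0.135)/D = (2.178036−15.197336·0.135)/49.944981 = 0.002531
w* = 0.044324·x + 0.002531·y:
  w_0 = 0.044324·0.4188 + 0.002531·8.1607 = 0.0392  (Kellogg)
  w_1 = 0.044324·3.3069 + 0.002531·17.6459 = 0.1912  (Boeing)
  w_2 = 0.044324·6.8572 + 0.002531·44.2544 = 0.4159  (GE)
  w_3 = 0.044324·0.1729 + 0.002531·19.2023 = 0.0563  (Starbucks)
  w_4 = 0.044324·3.1511 + 0.002531·30.1196 = 0.2159  (Disney)
  w_5 = 0.044324·1.2904 + 0.002531·9.5884 = 0.0815  (JPMorgan)
Σw_i=1.0000  μᵀw=0.1350
σ²=wᵀΣw=λ₁·μ_p+λ₂ = 0.044324·0.135 + 0.002531 = 0.008514 ≈ 0.0085


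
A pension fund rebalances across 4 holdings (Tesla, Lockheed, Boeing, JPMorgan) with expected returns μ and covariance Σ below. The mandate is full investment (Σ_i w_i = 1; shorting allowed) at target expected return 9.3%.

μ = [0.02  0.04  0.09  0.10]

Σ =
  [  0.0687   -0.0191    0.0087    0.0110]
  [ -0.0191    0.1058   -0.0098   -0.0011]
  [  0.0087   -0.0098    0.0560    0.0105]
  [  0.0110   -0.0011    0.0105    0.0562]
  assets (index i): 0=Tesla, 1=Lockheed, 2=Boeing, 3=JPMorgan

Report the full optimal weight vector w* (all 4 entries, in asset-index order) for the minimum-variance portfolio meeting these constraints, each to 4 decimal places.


-0.0629  0.1273  0.4395  0.4962

x=Σ⁻¹μ = [0.0151  0.5274  1.4115  1.5230]
y=Σ⁻¹𝟙 = [14.3864  13.6311  15.6992  12.3114]
a=μᵀx=0.300735  b=𝟙ᵀx=3.477042  c=𝟙ᵀy=56.028151  D=ac−b²=4.759809
λ₁=(c·0.093−b)/D = (56.028151·0.093−3.477042)/4.759809 = 0.364211
λ₂=(a−b·0.093)/D = (0.300735−3.477042·0.093)/4.759809 = -0.004754
w* = 0.364211·x + -0.004754·y:
  w_0 = 0.364211·0.0151 + -0.004754·14.3864 = -0.0629  (Tesla)
  w_1 = 0.364211·0.5274 + -0.004754·13.6311 = 0.1273  (Lockheed)
  w_2 = 0.364211·1.4115 + -0.004754·15.6992 = 0.4395  (Boeing)
  w_3 = 0.364211·1.5230 + -0.004754·12.3114 = 0.4962  (JPMorgan)
Σw_i=1.0000  μᵀw=0.0930
σ²=wᵀΣw=λ₁·μ_p+λ₂ = 0.364211·0.093 + -0.004754 = 0.029117 ≈ 0.0291


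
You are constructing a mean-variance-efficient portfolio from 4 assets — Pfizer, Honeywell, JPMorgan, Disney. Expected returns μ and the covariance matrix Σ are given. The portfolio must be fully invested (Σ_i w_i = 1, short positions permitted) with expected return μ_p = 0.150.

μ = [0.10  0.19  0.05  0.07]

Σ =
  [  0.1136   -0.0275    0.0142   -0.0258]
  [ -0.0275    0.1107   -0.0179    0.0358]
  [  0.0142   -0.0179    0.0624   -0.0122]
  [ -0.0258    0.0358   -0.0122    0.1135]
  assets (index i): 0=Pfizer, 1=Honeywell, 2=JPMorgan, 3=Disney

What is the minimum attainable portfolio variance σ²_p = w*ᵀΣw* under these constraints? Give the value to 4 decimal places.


0.0401

p=Σ⁻¹μ = [1.3310  2.1151  1.1792  0.3789]
q=Σ⁻¹𝟙 = [11.5263  11.7723  18.6811  9.7255]
a=μᵀp=0.620454  b=𝟙ᵀp=5.004199  c=𝟙ᵀq=51.705122  D=ac−b²=7.038646
λ₁=(c·0.150−b)/D = (51.705122·0.150−5.004199)/7.038646 = 0.390923
λ₂=(a−b·0.150)/D = (0.620454−5.004199·0.150)/7.038646 = -0.018494
w* = 0.390923·p + -0.018494·q:
  w_0 = 0.390923·1.3310 + -0.018494·11.5263 = 0.3071  (Pfizer)
  w_1 = 0.390923·2.1151 + -0.018494·11.7723 = 0.6091  (Honeywell)
  w_2 = 0.390923·1.1792 + -0.018494·18.6811 = 0.1155  (JPMorgan)
  w_3 = 0.390923·0.3789 + -0.018494·9.7255 = -0.0318  (Disney)
Σw_i=1.0000  μᵀw=0.1500
σ²=wᵀΣw=λ₁·μ_p+λ₂ = 0.390923·0.150 + -0.018494 = 0.040144 ≈ 0.0401


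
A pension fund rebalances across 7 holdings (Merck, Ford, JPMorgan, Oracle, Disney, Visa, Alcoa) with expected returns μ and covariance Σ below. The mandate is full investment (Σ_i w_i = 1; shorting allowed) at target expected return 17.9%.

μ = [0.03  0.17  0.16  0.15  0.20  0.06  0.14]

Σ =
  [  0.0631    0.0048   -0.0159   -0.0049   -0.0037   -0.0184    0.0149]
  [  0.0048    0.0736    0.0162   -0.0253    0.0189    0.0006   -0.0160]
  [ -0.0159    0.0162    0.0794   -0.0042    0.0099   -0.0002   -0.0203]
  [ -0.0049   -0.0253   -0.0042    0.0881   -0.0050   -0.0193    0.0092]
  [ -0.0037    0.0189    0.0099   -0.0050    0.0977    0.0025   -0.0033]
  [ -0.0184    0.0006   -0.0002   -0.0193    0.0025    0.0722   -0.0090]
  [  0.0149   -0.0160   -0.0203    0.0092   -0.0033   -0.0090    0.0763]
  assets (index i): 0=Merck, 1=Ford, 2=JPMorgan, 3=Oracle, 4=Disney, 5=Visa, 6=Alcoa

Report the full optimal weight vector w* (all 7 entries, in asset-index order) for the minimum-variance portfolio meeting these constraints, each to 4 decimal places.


x=Σ⁻¹μ = [1.1353  2.9704  2.3383  3.0024  1.4710  2.2053  2.8199]
y=Σ⁻¹𝟙 = [25.7146  17.6344  19.1252  23.5618  6.9324  28.5749  17.7002]
a=μᵀx=2.184821  b=𝟙ᵀx=15.942595  c=𝟙ᵀy=139.243555  D=ac−b²=50.055860
λ₁=(c·0.179−b)/D = (139.243555·0.179−15.942595)/50.055860 = 0.179440
λ₂=(a−b·0.179)/D = (2.184821−15.942595·0.179)/50.055860 = -0.013363
w* = 0.179440·x + -0.013363·y:
  w_0 = 0.179440·1.1353 + -0.013363·25.7146 = -0.1399  (Merck)
  w_1 = 0.179440·2.9704 + -0.013363·17.6344 = 0.2974  (Ford)
  w_2 = 0.179440·2.3383 + -0.013363·19.1252 = 0.1640  (JPMorgan)
  w_3 = 0.179440·3.0024 + -0.013363·23.5618 = 0.2239  (Oracle)
  w_4 = 0.179440·1.4710 + -0.013363·6.9324 = 0.1713  (Disney)
  w_5 = 0.179440·2.2053 + -0.013363·28.5749 = 0.0139  (Visa)
  w_6 = 0.179440·2.8199 + -0.013363·17.7002 = 0.2695  (Alcoa)
Σw_i=1.0000  μᵀw=0.1790
σ²=wᵀΣw=λ₁·μ_p+λ₂ = 0.179440·0.179 + -0.013363 = 0.018757 ≈ 0.0188

-0.1399  0.2974  0.1640  0.2239  0.1713  0.0139  0.2695


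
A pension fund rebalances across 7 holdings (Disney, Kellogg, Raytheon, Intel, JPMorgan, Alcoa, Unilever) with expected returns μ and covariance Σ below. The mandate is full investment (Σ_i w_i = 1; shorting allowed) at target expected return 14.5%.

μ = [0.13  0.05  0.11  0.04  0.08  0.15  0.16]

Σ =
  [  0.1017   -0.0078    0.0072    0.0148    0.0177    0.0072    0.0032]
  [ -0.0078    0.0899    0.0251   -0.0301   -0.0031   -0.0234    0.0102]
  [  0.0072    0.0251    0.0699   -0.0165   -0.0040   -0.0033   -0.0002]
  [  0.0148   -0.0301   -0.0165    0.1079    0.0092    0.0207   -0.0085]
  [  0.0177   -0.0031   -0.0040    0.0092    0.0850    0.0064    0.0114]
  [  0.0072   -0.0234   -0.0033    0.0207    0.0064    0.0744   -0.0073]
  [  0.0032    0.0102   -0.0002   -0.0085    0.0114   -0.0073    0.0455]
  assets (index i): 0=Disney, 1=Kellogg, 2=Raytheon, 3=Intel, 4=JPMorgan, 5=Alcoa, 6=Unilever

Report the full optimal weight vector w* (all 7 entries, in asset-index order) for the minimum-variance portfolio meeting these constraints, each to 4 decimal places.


0.0979  0.0125  0.1634  0.0071  -0.0139  0.2786  0.4545

p=Σ⁻¹μ = [0.8338  0.5618  1.5290  0.4725  0.1200  2.4094  3.7834]
q=Σ⁻¹𝟙 = [5.2611  14.1141  12.8393  12.5521  6.2914  16.0501  21.8441]
a=μᵀp=1.299931  b=𝟙ᵀp=9.709934  c=𝟙ᵀq=88.952162  D=ac−b²=21.348873
λ₁=(c·0.145−b)/D = (88.952162·0.145−9.709934)/21.348873 = 0.149335
λ₂=(a−b·0.145)/D = (1.299931−9.709934·0.145)/21.348873 = -0.005059
w* = 0.149335·p + -0.005059·q:
  w_0 = 0.149335·0.8338 + -0.005059·5.2611 = 0.0979  (Disney)
  w_1 = 0.149335·0.5618 + -0.005059·14.1141 = 0.0125  (Kellogg)
  w_2 = 0.149335·1.5290 + -0.005059·12.8393 = 0.1634  (Raytheon)
  w_3 = 0.149335·0.4725 + -0.005059·12.5521 = 0.0071  (Intel)
  w_4 = 0.149335·0.1200 + -0.005059·6.2914 = -0.0139  (JPMorgan)
  w_5 = 0.149335·2.4094 + -0.005059·16.0501 = 0.2786  (Alcoa)
  w_6 = 0.149335·3.7834 + -0.005059·21.8441 = 0.4545  (Unilever)
Σw_i=1.0000  μᵀw=0.1450
σ²=wᵀΣw=λ₁·μ_p+λ₂ = 0.149335·0.145 + -0.005059 = 0.016594 ≈ 0.0166


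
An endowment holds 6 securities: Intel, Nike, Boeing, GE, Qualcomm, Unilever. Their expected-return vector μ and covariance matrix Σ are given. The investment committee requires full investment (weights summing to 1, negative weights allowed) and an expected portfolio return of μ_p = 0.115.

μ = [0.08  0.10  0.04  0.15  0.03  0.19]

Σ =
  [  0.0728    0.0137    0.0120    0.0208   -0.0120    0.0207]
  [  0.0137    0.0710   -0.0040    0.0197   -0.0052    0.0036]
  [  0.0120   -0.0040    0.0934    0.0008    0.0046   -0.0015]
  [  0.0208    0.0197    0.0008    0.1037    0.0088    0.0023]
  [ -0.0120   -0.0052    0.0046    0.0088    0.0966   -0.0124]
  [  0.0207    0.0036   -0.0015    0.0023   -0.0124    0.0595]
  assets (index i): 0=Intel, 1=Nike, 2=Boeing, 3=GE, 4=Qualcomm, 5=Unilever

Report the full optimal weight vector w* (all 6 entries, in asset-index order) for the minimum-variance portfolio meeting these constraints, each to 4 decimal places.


0.0471  0.1879  0.1380  0.1070  0.1745  0.3455

u=Σ⁻¹μ = [-0.3819  1.0567  0.5359  1.1914  0.6170  3.3582]
v=Σ⁻¹𝟙 = [5.7982  12.3625  10.0819  4.5774  13.0008  16.8282]
a=μᵀu=0.931836  b=𝟙ᵀu=6.377376  c=𝟙ᵀv=62.648978  D=ac−b²=17.707673
λ₁=(c·0.115−b)/D = (62.648978·0.115−6.377376)/17.707673 = 0.046717
λ₂=(a−b·0.115)/D = (0.931836−6.377376·0.115)/17.707673 = 0.011206
w* = 0.046717·u + 0.011206·v:
  w_0 = 0.046717·-0.3819 + 0.011206·5.7982 = 0.0471  (Intel)
  w_1 = 0.046717·1.0567 + 0.011206·12.3625 = 0.1879  (Nike)
  w_2 = 0.046717·0.5359 + 0.011206·10.0819 = 0.1380  (Boeing)
  w_3 = 0.046717·1.1914 + 0.011206·4.5774 = 0.1070  (GE)
  w_4 = 0.046717·0.6170 + 0.011206·13.0008 = 0.1745  (Qualcomm)
  w_5 = 0.046717·3.3582 + 0.011206·16.8282 = 0.3455  (Unilever)
Σw_i=1.0000  μᵀw=0.1150
σ²=wᵀΣw=λ₁·μ_p+λ₂ = 0.046717·0.115 + 0.011206 = 0.016579 ≈ 0.0166


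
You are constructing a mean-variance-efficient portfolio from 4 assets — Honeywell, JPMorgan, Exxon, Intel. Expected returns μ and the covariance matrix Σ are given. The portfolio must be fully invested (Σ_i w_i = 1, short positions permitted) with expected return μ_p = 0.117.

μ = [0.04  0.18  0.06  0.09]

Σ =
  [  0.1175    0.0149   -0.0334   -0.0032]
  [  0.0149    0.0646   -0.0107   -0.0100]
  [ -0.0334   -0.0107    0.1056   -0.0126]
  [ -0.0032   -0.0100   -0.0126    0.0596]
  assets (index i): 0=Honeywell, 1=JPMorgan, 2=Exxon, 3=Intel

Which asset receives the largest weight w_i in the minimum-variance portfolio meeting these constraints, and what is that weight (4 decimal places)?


u=Σ⁻¹μ = [0.3561  3.2830  1.2943  2.3536]
v=Σ⁻¹𝟙 = [11.8523  19.5449  18.1253  24.5261]
a=μᵀu=0.894664  b=𝟙ᵀu=7.287041  c=𝟙ᵀv=74.048577  D=ac−b²=13.147666
λ₁=(c·0.117−b)/D = (74.048577·0.117−7.287041)/13.147666 = 0.104706
λ₂=(a−b·0.117)/D = (0.894664−7.287041·0.117)/13.147666 = 0.003201
w* = 0.104706·u + 0.003201·v:
  w_0 = 0.104706·0.3561 + 0.003201·11.8523 = 0.0752  (Honeywell)
  w_1 = 0.104706·3.2830 + 0.003201·19.5449 = 0.4063  (JPMorgan)
  w_2 = 0.104706·1.2943 + 0.003201·18.1253 = 0.1935  (Exxon)
  w_3 = 0.104706·2.3536 + 0.003201·24.5261 = 0.3249  (Intel)
Σw_i=1.0000  μᵀw=0.1170
σ²=wᵀΣw=λ₁·μ_p+λ₂ = 0.104706·0.117 + 0.003201 = 0.015451 ≈ 0.0155

JPMorgan (0.4063)
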